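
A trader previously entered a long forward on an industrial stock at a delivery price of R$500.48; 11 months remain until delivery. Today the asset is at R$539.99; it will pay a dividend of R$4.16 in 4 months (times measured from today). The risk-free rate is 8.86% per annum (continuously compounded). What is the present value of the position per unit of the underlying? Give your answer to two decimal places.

PV(remaining dividends) I = 4.16·e^(−0.0886·4/12) = 4.0389
Current forward F = (S − I)·e^(rT) = (539.99 − 4.0389)·e^(0.0886·11/12) = 535.9511 × 1.084606 = 581.2958
Value (long) = (F − K)·e^(−rT) = (581.2958 − 500.48) × 0.921994 = 74.5117
Value = R$74.51

R$74.51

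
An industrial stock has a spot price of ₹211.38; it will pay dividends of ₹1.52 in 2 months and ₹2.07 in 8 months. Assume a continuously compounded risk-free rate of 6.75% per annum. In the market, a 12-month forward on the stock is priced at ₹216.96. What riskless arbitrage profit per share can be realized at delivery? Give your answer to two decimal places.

₹5.46 per share

PV(dividends) I = 1.52·e^(−0.0675·2/12) + 2.07·e^(−0.0675·8/12) = 3.4819
Fair forward F* = (S − I)·e^(rT) = (211.38 − 3.4819)·e^0.067500 = 207.8981 × 1.069830 = 222.4156
Market ₹216.96 < fair 222.4156: forward underpriced → reverse cash-and-carry (short the stock, invest proceeds at r, pay the dividends, go long the forward).
Profit at T = |F_mkt − F*| = |216.96 − 222.4156| = ₹5.46 per share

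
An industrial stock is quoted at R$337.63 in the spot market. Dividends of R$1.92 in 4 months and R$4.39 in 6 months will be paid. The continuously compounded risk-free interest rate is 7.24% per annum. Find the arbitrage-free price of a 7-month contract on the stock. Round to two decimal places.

R$345.82

PV(dividends) I = 1.92·e^(−0.0724·4/12) + 4.39·e^(−0.0724·6/12)
I = 1.8742 + 4.2339 = 6.1081
F = (S − I)·e^(rT) = (337.63 − 6.1081) · e^(0.0724·7/12)
= 331.5219 · e^0.042233 = 331.5219 × 1.043138 = R$345.82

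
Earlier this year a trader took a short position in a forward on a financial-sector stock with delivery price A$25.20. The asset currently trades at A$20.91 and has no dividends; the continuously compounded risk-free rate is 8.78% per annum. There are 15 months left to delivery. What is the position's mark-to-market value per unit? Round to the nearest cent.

A$1.67

Current fair forward for the remaining 15 months: F = S·e^(r·T), r = 0.0878
F = 20.91 · e^(0.0878 × 15/12) = 20.91 × 1.115999 = 23.3355
Value of long forward = (F − K)·e^(−rT) = (23.3355 − 25.20) · e^(−0.0878·15/12)
= -1.8645 × 0.896058 = -1.67
Short position value = −(long value) = A$1.67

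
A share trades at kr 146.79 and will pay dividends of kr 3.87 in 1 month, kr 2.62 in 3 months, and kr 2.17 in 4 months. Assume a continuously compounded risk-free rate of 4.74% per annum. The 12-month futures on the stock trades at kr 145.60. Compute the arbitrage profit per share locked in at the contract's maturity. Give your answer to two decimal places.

PV(dividends) I = 3.87·e^(−0.0474·1/12) + 2.62·e^(−0.0474·3/12) + 2.17·e^(−0.0474·4/12) = 8.5799
Fair futures F* = (S − I)·e^(rT) = (146.79 − 8.5799)·e^0.047400 = 138.2101 × 1.048541 = 144.9190
Market kr 145.60 > fair 144.9190: forward overpriced → cash-and-carry (borrow at r, buy the stock and collect the dividends, short the forward).
Profit at T = |F_mkt − F*| = |145.60 − 144.9190| = kr 0.68 per share

kr 0.68 per share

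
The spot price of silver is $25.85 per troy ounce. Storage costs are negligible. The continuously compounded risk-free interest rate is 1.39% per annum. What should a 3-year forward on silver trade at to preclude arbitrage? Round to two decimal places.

$26.95 per troy ounce

F = S·e^(rT) = 25.85 · e^(0.0139 × 3) = 25.85 · e^0.041700
= 25.85 × 1.042582 = $26.95 per troy ounce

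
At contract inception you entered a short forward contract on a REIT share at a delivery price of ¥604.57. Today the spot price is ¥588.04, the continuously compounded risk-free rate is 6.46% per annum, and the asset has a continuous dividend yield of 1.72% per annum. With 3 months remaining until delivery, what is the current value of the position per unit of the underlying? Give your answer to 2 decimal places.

¥9.37

Current fair forward for the remaining 3 months: F = S·e^((r − q)·T), (r − q) = 0.0646 − 0.0172 = 0.0474
F = 588.04 · e^(0.0474 × 3/12) = 588.04 × 1.011920 = 595.0494
Value of long forward = (F − K)·e^(−rT) = (595.0494 − 604.57) · e^(−0.0646·3/12)
= -9.5206 × 0.983980 = -9.37
Short position value = −(long value) = ¥9.37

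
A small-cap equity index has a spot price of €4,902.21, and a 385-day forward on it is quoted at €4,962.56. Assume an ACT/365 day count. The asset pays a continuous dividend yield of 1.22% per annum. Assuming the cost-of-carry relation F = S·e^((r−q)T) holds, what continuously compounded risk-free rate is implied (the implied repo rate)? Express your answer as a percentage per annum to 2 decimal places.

From F = S·e^((r−q)T): (r − q) = ln(F/S)/T
ln(4962.56/4902.21) = ln(1.012311) = 0.012236
(r − q) = 0.012236 / (385/365) = 0.011600
r = ln(F/S)/T + q = 0.011600 + 0.0122 = 0.023800
r = 2.38%

2.38%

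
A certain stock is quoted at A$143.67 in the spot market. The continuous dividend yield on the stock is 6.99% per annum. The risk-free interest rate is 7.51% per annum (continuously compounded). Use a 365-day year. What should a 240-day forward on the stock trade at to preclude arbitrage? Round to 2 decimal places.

A$144.16

F = S·e^((r − q)T) = 143.67 · e^((0.0751 − 0.0699) × 240/365)
= 143.67 · e^0.003419 = 143.67 × 1.003425
F = A$144.16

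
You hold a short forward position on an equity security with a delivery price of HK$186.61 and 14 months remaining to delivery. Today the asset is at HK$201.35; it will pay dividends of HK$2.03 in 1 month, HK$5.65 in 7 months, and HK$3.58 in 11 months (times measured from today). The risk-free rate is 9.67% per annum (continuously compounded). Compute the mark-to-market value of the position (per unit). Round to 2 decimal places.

-HK$24.02

PV(remaining dividends) I = 2.03·e^(−0.0967·1/12) + 5.65·e^(−0.0967·7/12) + 3.58·e^(−0.0967·11/12) = 10.6301
Current forward F = (S − I)·e^(rT) = (201.35 − 10.6301)·e^(0.0967·14/12) = 190.7199 × 1.119427 = 213.4970
Value (long) = (F − K)·e^(−rT) = (213.4970 − 186.61) × 0.893314 = 24.0185
Short position value = −(long value) = -HK$24.02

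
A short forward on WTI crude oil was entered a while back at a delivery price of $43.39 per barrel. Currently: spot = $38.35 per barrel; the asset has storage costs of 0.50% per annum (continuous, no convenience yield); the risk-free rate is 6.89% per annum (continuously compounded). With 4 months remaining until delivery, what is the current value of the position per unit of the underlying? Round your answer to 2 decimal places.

Current fair forward for the remaining 4 months: F = S·e^((r + u)·T), (r + u) = 0.0689 + 0.0050 = 0.0739
F = 38.35 · e^(0.0739 × 4/12) = 38.35 × 1.024939 = 39.3064
Value of long forward = (F − K)·e^(−rT) = (39.3064 − 43.39) · e^(−0.0689·4/12)
= -4.0836 × 0.977295 = -3.99
Short position value = −(long value) = $3.99

$3.99 per barrel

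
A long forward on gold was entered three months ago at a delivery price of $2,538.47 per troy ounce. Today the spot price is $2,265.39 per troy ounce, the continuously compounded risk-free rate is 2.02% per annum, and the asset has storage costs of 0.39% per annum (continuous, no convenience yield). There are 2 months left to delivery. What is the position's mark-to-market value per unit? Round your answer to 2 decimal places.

Current fair forward for the remaining 2 months: F = S·e^((r + u)·T), (r + u) = 0.0202 + 0.0039 = 0.0241
F = 2265.39 · e^(0.0241 × 2/12) = 2265.39 × 1.00402474 = 2274.5076
Value of long forward = (F − K)·e^(−rT) = (2274.5076 − 2538.47) · e^(−0.0202·2/12)
= -263.9624 × 0.99663899 = -263.08

-$263.08 per troy ounce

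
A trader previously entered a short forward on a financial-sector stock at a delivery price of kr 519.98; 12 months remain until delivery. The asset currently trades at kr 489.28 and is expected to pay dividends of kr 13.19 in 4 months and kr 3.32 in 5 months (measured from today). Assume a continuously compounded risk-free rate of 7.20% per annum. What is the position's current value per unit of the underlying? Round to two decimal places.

PV(remaining dividends) I = 13.19·e^(−0.0720·4/12) + 3.32·e^(−0.0720·5/12) = 16.0991
Current forward F = (S − I)·e^(rT) = (489.28 − 16.0991)·e^(0.0720·12/12) = 473.1809 × 1.074655 = 508.5062
Value (long) = (F − K)·e^(−rT) = (508.5062 − 519.98) × 0.930531 = -10.6767
Short position value = −(long value) = kr 10.68

kr 10.68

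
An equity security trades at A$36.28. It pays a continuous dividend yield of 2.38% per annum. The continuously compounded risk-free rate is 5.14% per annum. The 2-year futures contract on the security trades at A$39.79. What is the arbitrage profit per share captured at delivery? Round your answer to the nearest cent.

A$1.45 per share

Fair futures: F* = S·e^(carry·T), with carry = (r − q) = 0.0514 − 0.0238 = 0.0276
F* = 36.28 · e^(0.0276 × 2) = 36.28 · e^0.055200 = 36.28 × 1.056752 = A$38.3390
Market A$39.79 > fair A$38.3390: forward overpriced → cash-and-carry (buy spot, short the forward).
At maturity, profit = |F_mkt − F*| = |39.79 − 38.3390| = A$1.45 per share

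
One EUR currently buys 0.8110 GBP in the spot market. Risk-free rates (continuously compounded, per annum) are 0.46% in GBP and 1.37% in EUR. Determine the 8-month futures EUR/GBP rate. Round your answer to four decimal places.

0.8061

F = S·e^((r_GBP − r_EUR)T) = 0.8110 · e^((0.0046 − 0.0137) × 8/12)
= 0.8110 · e^-0.006067 = 0.8110 × 0.993951
F = 0.8061 GBP per EUR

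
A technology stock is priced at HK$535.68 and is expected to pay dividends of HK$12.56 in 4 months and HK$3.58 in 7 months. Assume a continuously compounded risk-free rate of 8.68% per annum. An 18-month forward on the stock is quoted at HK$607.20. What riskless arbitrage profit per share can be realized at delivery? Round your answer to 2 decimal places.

PV(dividends) I = 12.56·e^(−0.0868·4/12) + 3.58·e^(−0.0868·7/12) = 15.6050
Fair forward F* = (S − I)·e^(rT) = (535.68 − 15.6050)·e^0.130200 = 520.0750 × 1.139056 = 592.3945
Market HK$607.20 > fair 592.3945: forward overpriced → cash-and-carry (borrow at r, buy the stock and collect the dividends, short the forward).
Profit at T = |F_mkt − F*| = |607.20 − 592.3945| = HK$14.81 per share

HK$14.81 per share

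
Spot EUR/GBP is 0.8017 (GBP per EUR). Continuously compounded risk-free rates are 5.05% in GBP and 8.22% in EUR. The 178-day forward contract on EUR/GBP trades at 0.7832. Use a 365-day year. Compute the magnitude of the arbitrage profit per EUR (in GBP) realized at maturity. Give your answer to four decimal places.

0.0062 per EUR (in GBP)

Fair forward: F* = S·e^(carry·T), with carry = (r_GBP − r_EUR) = 0.0505 − 0.0822 = -0.0317
F* = 0.8017 · e^(-0.0317 × 178/365) = 0.8017 · e^-0.015459 = 0.8017 × 0.984660 = 0.7894
Market 0.7832 < fair 0.7894: forward underpriced → reverse cash-and-carry (short spot, go long the forward).
At maturity, profit = |F_mkt − F*| = |0.7832 − 0.7894| = 0.0062 per EUR (in GBP)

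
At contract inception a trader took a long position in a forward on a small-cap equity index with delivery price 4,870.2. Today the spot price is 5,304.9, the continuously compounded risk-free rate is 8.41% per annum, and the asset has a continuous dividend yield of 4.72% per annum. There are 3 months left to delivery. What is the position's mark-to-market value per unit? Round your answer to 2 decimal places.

Current fair forward for the remaining 3 months: F = S·e^((r − q)·T), (r − q) = 0.0841 − 0.0472 = 0.0369
F = 5304.9 · e^(0.0369 × 3/12) = 5304.9 × 1.00926768 = 5354.0641
Value of long forward = (F − K)·e^(−rT) = (5354.0641 − 4870.2) · e^(−0.0841·3/12)
= 483.8641 × 0.97919448 = 473.80

473.80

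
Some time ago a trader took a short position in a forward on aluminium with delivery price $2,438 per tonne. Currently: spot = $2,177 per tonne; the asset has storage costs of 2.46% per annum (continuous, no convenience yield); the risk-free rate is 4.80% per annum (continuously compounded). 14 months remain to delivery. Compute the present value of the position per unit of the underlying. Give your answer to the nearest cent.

Current fair forward for the remaining 14 months: F = S·e^((r + u)·T), (r + u) = 0.0480 + 0.0246 = 0.0726
F = 2177 · e^(0.0726 × 14/12) = 2177 × 1.08839050 = 2369.4261
Value of long forward = (F − K)·e^(−rT) = (2369.4261 − 2438) · e^(−0.0480·14/12)
= -68.5739 × 0.94553914 = -64.84
Short position value = −(long value) = $64.84

$64.84 per tonne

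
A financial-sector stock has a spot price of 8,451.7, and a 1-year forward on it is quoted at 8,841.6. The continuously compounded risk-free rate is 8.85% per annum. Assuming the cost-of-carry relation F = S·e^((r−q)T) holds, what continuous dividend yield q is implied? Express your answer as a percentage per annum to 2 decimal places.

From F = S·e^((r−q)T): (r − q) = ln(F/S)/T
ln(8841.6/8451.7) = ln(1.046133) = 0.045101
(r − q) = 0.045101 / (12/12) = 0.045101
q = r − ln(F/S)/T = 0.0885 − 0.045101 = 0.043399
q = 4.34%

4.34%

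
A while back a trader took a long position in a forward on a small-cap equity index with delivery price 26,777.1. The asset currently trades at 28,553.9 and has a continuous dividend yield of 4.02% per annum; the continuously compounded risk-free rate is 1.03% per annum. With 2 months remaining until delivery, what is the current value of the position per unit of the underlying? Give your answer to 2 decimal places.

1632.06

Current fair forward for the remaining 2 months: F = S·e^((r − q)·T), (r − q) = 0.0103 − 0.0402 = -0.0299
F = 28553.9 · e^(-0.0299 × 2/12) = 28553.9 × 0.99502906 = 28411.9603
Value of long forward = (F − K)·e^(−rT) = (28411.9603 − 26777.1) · e^(−0.0103·2/12)
= 1634.8603 × 0.99828481 = 1632.06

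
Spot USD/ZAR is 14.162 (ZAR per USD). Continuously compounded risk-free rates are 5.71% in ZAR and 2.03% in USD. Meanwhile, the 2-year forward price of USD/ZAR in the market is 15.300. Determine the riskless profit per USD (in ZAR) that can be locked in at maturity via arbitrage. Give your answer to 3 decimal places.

0.056 per USD (in ZAR)

Fair forward: F* = S·e^(carry·T), with carry = (r_ZAR − r_USD) = 0.0571 − 0.0203 = 0.0368
F* = 14.162 · e^(0.0368 × 2) = 14.162 · e^0.073600 = 14.162 × 1.076376 = 15.2436
Market 15.300 > fair 15.2436: forward overpriced → cash-and-carry (buy spot, short the forward).
At maturity, profit = |F_mkt − F*| = |15.300 − 15.2436| = 0.056 per USD (in ZAR)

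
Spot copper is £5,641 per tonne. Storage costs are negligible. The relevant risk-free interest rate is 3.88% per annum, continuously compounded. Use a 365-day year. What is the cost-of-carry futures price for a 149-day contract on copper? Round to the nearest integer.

F = S·e^(rT) = 5641 · e^(0.0388 × 149/365) = 5641 · e^0.015839
= 5641 × 1.015965 = £5,731 per tonne

£5,731 per tonne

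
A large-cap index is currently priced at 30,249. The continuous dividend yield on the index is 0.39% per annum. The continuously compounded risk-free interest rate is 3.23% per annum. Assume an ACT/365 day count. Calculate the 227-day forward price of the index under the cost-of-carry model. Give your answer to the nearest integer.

F = S·e^((r − q)T) = 30249 · e^((0.0323 − 0.0039) × 227/365)
= 30249 · e^0.017662 = 30249 × 1.017819
F = 30,788

30,788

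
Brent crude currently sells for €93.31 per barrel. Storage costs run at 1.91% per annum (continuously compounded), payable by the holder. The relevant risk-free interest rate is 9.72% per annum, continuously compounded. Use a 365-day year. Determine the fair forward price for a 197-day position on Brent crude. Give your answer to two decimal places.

€99.35 per barrel

Net carry = r + u − y = 0.0972 + 0.0191 − 0.0000 = 0.1163
F = S·e^((r+u−y)T) = 93.31 · e^(0.1163 × 197/365) = 93.31 · e^0.062770
= 93.31 × 1.064782 = €99.35 per barrel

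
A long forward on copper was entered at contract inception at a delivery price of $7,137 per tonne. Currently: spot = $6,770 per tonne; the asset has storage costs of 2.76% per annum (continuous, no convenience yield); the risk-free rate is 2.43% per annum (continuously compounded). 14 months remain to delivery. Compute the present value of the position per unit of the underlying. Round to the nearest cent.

$54.03 per tonne

Current fair forward for the remaining 14 months: F = S·e^((r + u)·T), (r + u) = 0.0243 + 0.0276 = 0.0519
F = 6770 · e^(0.0519 × 14/12) = 6770 × 1.06242072 = 7192.5883
Value of long forward = (F − K)·e^(−rT) = (7192.5883 − 7137) · e^(−0.0243·14/12)
= 55.5883 × 0.97204809 = 54.03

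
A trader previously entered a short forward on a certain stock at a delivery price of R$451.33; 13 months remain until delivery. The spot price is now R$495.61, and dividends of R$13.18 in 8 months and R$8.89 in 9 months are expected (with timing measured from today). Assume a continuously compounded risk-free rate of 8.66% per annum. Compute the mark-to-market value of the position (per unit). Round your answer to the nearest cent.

PV(remaining dividends) I = 13.18·e^(−0.0866·8/12) + 8.89·e^(−0.0866·9/12) = 20.7716
Current forward F = (S − I)·e^(rT) = (495.61 − 20.7716)·e^(0.0866·13/12) = 474.8384 × 1.098358 = 521.5426
Value (long) = (F − K)·e^(−rT) = (521.5426 − 451.33) × 0.910450 = 63.9251
Short position value = −(long value) = -R$63.93

-R$63.93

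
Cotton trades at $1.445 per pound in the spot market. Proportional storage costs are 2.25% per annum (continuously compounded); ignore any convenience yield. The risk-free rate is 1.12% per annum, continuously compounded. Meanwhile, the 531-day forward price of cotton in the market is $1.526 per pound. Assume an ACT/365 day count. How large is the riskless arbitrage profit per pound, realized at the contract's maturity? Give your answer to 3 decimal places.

$0.008 per pound

Fair forward: F* = S·e^(carry·T), with carry = (r + u) = 0.0112 + 0.0225 = 0.0337
F* = 1.445 · e^(0.0337 × 531/365) = 1.445 · e^0.049027 = 1.445 × 1.050249 = $1.5176
Market $1.526 > fair $1.5176: forward overpriced → cash-and-carry (buy spot, short the forward).
At maturity, profit = |F_mkt − F*| = |1.526 − 1.5176| = $0.008 per pound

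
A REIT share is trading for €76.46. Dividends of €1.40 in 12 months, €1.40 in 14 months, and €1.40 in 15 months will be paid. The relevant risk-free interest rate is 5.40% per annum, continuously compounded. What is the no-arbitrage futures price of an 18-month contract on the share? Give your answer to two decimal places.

€78.63

PV(dividends) I = 1.40·e^(−0.0540·12/12) + 1.40·e^(−0.0540·14/12) + 1.40·e^(−0.0540·15/12)
I = 1.3264 + 1.3145 + 1.3086 = 3.9495
F = (S − I)·e^(rT) = (76.46 − 3.9495) · e^(0.0540·18/12)
= 72.5105 · e^0.081000 = 72.5105 × 1.084371 = €78.63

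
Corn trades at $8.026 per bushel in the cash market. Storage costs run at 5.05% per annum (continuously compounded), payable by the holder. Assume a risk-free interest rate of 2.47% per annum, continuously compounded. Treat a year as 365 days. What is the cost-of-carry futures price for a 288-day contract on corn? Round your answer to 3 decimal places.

$8.517 per bushel

Net carry = r + u − y = 0.0247 + 0.0505 − 0.0000 = 0.0752
F = S·e^((r+u−y)T) = 8.026 · e^(0.0752 × 288/365) = 8.026 · e^0.059336
= 8.026 × 1.061132 = $8.517 per bushel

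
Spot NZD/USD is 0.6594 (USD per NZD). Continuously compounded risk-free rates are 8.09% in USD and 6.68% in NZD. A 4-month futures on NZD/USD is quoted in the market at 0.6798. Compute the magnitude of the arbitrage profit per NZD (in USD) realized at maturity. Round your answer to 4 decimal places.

0.0173 per NZD (in USD)

Fair futures: F* = S·e^(carry·T), with carry = (r_USD − r_NZD) = 0.0809 − 0.0668 = 0.0141
F* = 0.6594 · e^(0.0141 × 4/12) = 0.6594 · e^0.004700 = 0.6594 × 1.004711 = 0.6625
Market 0.6798 > fair 0.6625: forward overpriced → cash-and-carry (buy spot, short the forward).
At maturity, profit = |F_mkt − F*| = |0.6798 − 0.6625| = 0.0173 per NZD (in USD)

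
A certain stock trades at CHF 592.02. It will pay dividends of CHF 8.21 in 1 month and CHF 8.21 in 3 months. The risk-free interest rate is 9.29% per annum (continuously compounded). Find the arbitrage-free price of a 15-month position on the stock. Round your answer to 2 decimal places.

PV(dividends) I = 8.21·e^(−0.0929·1/12) + 8.21·e^(−0.0929·3/12)
I = 8.1467 + 8.0215 = 16.1682
F = (S − I)·e^(rT) = (592.02 − 16.1682) · e^(0.0929·15/12)
= 575.8518 · e^0.116125 = 575.8518 × 1.123136 = CHF 646.76

CHF 646.76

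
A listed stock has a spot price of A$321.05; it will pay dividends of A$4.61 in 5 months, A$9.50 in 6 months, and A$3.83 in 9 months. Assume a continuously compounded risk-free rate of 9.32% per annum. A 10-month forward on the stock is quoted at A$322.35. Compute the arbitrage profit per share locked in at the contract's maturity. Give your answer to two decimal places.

PV(dividends) I = 4.61·e^(−0.0932·5/12) + 9.50·e^(−0.0932·6/12) + 3.83·e^(−0.0932·9/12) = 17.0733
Fair forward F* = (S − I)·e^(rT) = (321.05 − 17.0733)·e^0.077667 = 303.9767 × 1.080763 = 328.5268
Market A$322.35 < fair 328.5268: forward underpriced → reverse cash-and-carry (short the stock, invest proceeds at r, pay the dividends, go long the forward).
Profit at T = |F_mkt − F*| = |322.35 − 328.5268| = A$6.18 per share

A$6.18 per share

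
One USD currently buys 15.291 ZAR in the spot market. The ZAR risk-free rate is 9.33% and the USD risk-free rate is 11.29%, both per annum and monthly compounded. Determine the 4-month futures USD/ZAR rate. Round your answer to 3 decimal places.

15.192

By covered interest parity, F = S · (1+r_ZAR/12)^(12T) / (1+r_USD/12)^(12T)
= 15.291 × 1.031465 / 1.038168 = 15.291 × 0.993543
F = 15.192 ZAR per USD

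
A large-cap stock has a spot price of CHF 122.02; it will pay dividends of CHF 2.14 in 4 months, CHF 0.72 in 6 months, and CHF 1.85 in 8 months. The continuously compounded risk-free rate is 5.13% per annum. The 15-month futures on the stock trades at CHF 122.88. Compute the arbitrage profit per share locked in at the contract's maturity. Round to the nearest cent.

PV(dividends) I = 2.14·e^(−0.0513·4/12) + 0.72·e^(−0.0513·6/12) + 1.85·e^(−0.0513·8/12) = 4.5933
Fair futures F* = (S − I)·e^(rT) = (122.02 − 4.5933)·e^0.064125 = 117.4267 × 1.066226 = 125.2034
Market CHF 122.88 < fair 125.2034: forward underpriced → reverse cash-and-carry (short the stock, invest proceeds at r, pay the dividends, go long the forward).
Profit at T = |F_mkt − F*| = |122.88 − 125.2034| = CHF 2.32 per share

CHF 2.32 per share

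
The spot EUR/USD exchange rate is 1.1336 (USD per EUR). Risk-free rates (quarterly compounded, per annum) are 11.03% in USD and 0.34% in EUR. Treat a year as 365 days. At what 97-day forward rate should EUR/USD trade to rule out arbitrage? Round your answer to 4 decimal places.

By covered interest parity, F = S · (1+r_USD/4)^(4T) / (1+r_EUR/4)^(4T)
= 1.1336 × 1.029338 / 1.000904 = 1.1336 × 1.028408
F = 1.1658 USD per EUR

1.1658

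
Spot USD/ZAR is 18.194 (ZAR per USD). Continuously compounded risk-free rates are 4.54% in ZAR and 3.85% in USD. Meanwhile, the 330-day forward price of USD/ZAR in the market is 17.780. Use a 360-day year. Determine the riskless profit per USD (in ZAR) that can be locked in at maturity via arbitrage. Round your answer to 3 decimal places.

Fair forward: F* = S·e^(carry·T), with carry = (r_ZAR − r_USD) = 0.0454 − 0.0385 = 0.0069
F* = 18.194 · e^(0.0069 × 330/360) = 18.194 · e^0.006325 = 18.194 × 1.006345 = 18.3094
Market 17.780 < fair 18.3094: forward underpriced → reverse cash-and-carry (short spot, go long the forward).
At maturity, profit = |F_mkt − F*| = |17.780 − 18.3094| = 0.529 per USD (in ZAR)

0.529 per USD (in ZAR)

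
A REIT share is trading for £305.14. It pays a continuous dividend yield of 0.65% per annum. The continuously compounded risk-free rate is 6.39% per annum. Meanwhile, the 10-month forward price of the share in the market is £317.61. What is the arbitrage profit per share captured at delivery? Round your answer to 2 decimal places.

Fair forward: F* = S·e^(carry·T), with carry = (r − q) = 0.0639 − 0.0065 = 0.0574
F* = 305.14 · e^(0.0574 × 10/12) = 305.14 · e^0.047833 = 305.14 × 1.048995 = £320.0903
Market £317.61 < fair £320.0903: forward underpriced → reverse cash-and-carry (short spot, go long the forward).
At maturity, profit = |F_mkt − F*| = |317.61 − 320.0903| = £2.48 per share

£2.48 per share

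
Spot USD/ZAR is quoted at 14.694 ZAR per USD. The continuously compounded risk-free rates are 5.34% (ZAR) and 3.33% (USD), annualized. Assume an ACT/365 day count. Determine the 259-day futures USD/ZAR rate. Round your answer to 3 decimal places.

14.905

F = S·e^((r_ZAR − r_USD)T) = 14.694 · e^((0.0534 − 0.0333) × 259/365)
= 14.694 · e^0.014263 = 14.694 × 1.014365
F = 14.905 ZAR per USD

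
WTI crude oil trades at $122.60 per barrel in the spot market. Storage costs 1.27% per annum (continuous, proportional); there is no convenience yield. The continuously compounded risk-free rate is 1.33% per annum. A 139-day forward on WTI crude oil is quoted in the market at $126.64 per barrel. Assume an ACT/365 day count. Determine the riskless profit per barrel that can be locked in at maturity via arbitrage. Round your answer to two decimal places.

Fair forward: F* = S·e^(carry·T), with carry = (r + u) = 0.0133 + 0.0127 = 0.0260
F* = 122.60 · e^(0.0260 × 139/365) = 122.60 · e^0.009901 = 122.60 × 1.009950 = $123.8199
Market $126.64 > fair $123.8199: forward overpriced → cash-and-carry (buy spot, short the forward).
At maturity, profit = |F_mkt − F*| = |126.64 − 123.8199| = $2.82 per barrel

$2.82 per barrel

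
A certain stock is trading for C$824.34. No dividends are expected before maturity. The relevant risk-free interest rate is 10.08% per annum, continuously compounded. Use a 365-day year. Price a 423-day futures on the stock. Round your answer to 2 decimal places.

F = S·e^(rT) = 824.34 · e^(0.1008 × 423/365)
= 824.34 · e^0.116818 = 824.34 × 1.123915
F = C$926.49

C$926.49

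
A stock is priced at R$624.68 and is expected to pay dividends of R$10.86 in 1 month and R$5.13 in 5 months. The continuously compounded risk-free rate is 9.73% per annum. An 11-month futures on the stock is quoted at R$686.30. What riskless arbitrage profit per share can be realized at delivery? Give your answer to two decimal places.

PV(dividends) I = 10.86·e^(−0.0973·1/12) + 5.13·e^(−0.0973·5/12) = 15.6985
Fair futures F* = (S − I)·e^(rT) = (624.68 − 15.6985)·e^0.089192 = 608.9815 × 1.093291 = 665.7940
Market R$686.30 > fair 665.7940: forward overpriced → cash-and-carry (borrow at r, buy the stock and collect the dividends, short the forward).
Profit at T = |F_mkt − F*| = |686.30 − 665.7940| = R$20.51 per share

R$20.51 per share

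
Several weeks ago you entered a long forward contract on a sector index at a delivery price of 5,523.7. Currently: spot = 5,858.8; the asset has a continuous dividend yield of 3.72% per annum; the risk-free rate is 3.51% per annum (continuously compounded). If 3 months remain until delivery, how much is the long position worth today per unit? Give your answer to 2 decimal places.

329.12

Current fair forward for the remaining 3 months: F = S·e^((r − q)·T), (r − q) = 0.0351 − 0.0372 = -0.0021
F = 5858.8 · e^(-0.0021 × 3/12) = 5858.8 × 0.99947514 = 5855.7250
Value of long forward = (F − K)·e^(−rT) = (5855.7250 − 5523.7) · e^(−0.0351·3/12)
= 332.0250 × 0.99126339 = 329.12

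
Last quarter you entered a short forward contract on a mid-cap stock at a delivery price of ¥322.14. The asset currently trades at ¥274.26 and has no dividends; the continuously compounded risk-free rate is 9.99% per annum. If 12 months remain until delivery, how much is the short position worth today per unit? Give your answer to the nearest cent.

Current fair forward for the remaining 12 months: F = S·e^(r·T), r = 0.0999
F = 274.26 · e^(0.0999 × 12/12) = 274.26 × 1.105060 = 303.0738
Value of long forward = (F − K)·e^(−rT) = (303.0738 − 322.14) · e^(−0.0999·12/12)
= -19.0662 × 0.904928 = -17.25
Short position value = −(long value) = ¥17.25

¥17.25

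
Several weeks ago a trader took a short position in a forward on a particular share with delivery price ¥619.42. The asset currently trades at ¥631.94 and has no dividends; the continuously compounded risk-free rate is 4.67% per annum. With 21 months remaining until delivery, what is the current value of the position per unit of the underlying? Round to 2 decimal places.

Current fair forward for the remaining 21 months: F = S·e^(r·T), r = 0.0467
F = 631.94 · e^(0.0467 × 21/12) = 631.94 × 1.085157 = 685.7541
Value of long forward = (F − K)·e^(−rT) = (685.7541 − 619.42) · e^(−0.0467·21/12)
= 66.3341 × 0.921525 = 61.13
Short position value = −(long value) = -¥61.13

-¥61.13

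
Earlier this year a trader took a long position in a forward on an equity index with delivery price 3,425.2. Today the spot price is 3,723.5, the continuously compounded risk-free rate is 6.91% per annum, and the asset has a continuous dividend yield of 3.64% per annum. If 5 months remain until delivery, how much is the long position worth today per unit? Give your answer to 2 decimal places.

Current fair forward for the remaining 5 months: F = S·e^((r − q)·T), (r − q) = 0.0691 − 0.0364 = 0.0327
F = 3723.5 · e^(0.0327 × 5/12) = 3723.5 × 1.01371824 = 3774.5799
Value of long forward = (F − K)·e^(−rT) = (3774.5799 − 3425.2) · e^(−0.0691·5/12)
= 349.3799 × 0.97161886 = 339.46

339.46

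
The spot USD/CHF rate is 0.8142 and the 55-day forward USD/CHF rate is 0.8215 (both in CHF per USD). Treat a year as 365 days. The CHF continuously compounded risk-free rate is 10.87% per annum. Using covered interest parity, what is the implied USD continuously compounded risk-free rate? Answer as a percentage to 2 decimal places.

4.95%

F = S·e^((r_CHF − r_USD)T) ⇒ r_USD = r_CHF − ln(F/S)/T
ln(0.8215/0.8142) = 0.008926; /(55/365) = 0.059236
r_USD = 0.1087 − 0.059236 = 0.049464
r_USD = 4.95%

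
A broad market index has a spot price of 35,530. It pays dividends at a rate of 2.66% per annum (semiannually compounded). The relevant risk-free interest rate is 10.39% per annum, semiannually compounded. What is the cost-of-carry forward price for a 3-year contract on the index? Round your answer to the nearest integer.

44,477

F = S · (1+r/2)^(2T) / (1+q/2)^(2T)
= 35530 × 1.355098 / 1.082501 = 35530 × 1.251821
F = 44,477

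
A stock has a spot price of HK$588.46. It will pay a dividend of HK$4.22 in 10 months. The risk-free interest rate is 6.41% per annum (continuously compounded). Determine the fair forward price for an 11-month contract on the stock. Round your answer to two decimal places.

PV(dividends) I = 4.22·e^(−0.0641·10/12)
I = 4.0005
F = (S − I)·e^(rT) = (588.46 − 4.0005) · e^(0.0641·11/12)
= 584.4595 · e^0.058758 = 584.4595 × 1.060519 = HK$619.83

HK$619.83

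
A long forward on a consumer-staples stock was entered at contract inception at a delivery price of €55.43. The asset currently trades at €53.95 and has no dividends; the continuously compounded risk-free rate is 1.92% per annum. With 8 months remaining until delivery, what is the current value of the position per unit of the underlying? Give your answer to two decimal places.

Current fair forward for the remaining 8 months: F = S·e^(r·T), r = 0.0192
F = 53.95 · e^(0.0192 × 8/12) = 53.95 × 1.012882 = 54.6450
Value of long forward = (F − K)·e^(−rT) = (54.6450 − 55.43) · e^(−0.0192·8/12)
= -0.7850 × 0.987282 = -0.78

-€0.78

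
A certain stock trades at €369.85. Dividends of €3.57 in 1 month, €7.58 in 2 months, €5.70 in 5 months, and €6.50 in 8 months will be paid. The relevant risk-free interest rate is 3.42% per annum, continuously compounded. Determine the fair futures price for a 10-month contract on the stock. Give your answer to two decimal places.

PV(dividends) I = 3.57·e^(−0.0342·1/12) + 7.58·e^(−0.0342·2/12) + 5.70·e^(−0.0342·5/12) + 6.50·e^(−0.0342·8/12)
I = 3.5598 + 7.5369 + 5.6194 + 6.3535 = 23.0696
F = (S − I)·e^(rT) = (369.85 − 23.0696) · e^(0.0342·10/12)
= 346.7804 · e^0.028500 = 346.7804 × 1.028910 = €356.81

€356.81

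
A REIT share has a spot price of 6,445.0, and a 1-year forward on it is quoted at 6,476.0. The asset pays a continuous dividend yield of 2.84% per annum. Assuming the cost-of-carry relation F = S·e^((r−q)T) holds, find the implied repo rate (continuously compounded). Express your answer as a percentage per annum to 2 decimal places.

From F = S·e^((r−q)T): (r − q) = ln(F/S)/T
ln(6476.0/6445.0) = ln(1.004810) = 0.004798
(r − q) = 0.004798 / (1) = 0.004798
r = ln(F/S)/T + q = 0.004798 + 0.0284 = 0.033198
r = 3.32%

3.32%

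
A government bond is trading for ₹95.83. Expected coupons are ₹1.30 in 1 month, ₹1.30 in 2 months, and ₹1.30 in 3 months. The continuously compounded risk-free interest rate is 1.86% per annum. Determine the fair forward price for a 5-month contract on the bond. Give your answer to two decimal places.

₹92.66

PV(coupons) I = 1.30·e^(−0.0186·1/12) + 1.30·e^(−0.0186·2/12) + 1.30·e^(−0.0186·3/12)
I = 1.2980 + 1.2960 + 1.2940 = 3.8880
F = (S − I)·e^(rT) = (95.83 − 3.8880) · e^(0.0186·5/12)
= 91.9420 · e^0.007750 = 91.9420 × 1.007780 = ₹92.66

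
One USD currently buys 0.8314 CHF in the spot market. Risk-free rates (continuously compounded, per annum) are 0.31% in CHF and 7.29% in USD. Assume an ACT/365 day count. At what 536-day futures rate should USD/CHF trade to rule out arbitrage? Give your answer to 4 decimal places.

0.7504

F = S·e^((r_CHF − r_USD)T) = 0.8314 · e^((0.0031 − 0.0729) × 536/365)
= 0.8314 · e^-0.102501 = 0.8314 × 0.902577
F = 0.7504 CHF per USD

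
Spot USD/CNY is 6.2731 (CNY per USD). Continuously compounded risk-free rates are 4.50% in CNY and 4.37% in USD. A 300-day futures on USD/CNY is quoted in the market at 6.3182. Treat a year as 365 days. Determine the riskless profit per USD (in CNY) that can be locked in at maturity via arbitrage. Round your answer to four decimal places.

Fair futures: F* = S·e^(carry·T), with carry = (r_CNY − r_USD) = 0.0450 − 0.0437 = 0.0013
F* = 6.2731 · e^(0.0013 × 300/365) = 6.2731 · e^0.001068 = 6.2731 × 1.001069 = 6.2798
Market 6.3182 > fair 6.2798: forward overpriced → cash-and-carry (buy spot, short the forward).
At maturity, profit = |F_mkt − F*| = |6.3182 − 6.2798| = 0.0384 per USD (in CNY)

0.0384 per USD (in CNY)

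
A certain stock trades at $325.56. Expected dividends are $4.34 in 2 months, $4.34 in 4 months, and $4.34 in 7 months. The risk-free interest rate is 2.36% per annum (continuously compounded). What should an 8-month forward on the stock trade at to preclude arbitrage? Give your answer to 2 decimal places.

$317.61

PV(dividends) I = 4.34·e^(−0.0236·2/12) + 4.34·e^(−0.0236·4/12) + 4.34·e^(−0.0236·7/12)
I = 4.3230 + 4.3060 + 4.2807 = 12.9097
F = (S − I)·e^(rT) = (325.56 − 12.9097) · e^(0.0236·8/12)
= 312.6503 · e^0.015733 = 312.6503 × 1.015857 = $317.61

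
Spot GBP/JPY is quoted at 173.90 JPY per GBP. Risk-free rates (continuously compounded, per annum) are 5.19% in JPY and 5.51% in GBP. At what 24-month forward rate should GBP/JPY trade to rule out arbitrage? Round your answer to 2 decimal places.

172.79

F = S·e^((r_JPY − r_GBP)T) = 173.90 · e^((0.0519 − 0.0551) × 24/12)
= 173.90 · e^-0.006400 = 173.90 × 0.993620
F = 172.79 JPY per GBP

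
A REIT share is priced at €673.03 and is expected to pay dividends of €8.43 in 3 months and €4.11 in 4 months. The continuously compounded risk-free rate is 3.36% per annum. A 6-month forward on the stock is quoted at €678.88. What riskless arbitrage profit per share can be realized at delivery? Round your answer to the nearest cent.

PV(dividends) I = 8.43·e^(−0.0336·3/12) + 4.11·e^(−0.0336·4/12) = 12.4237
Fair forward F* = (S − I)·e^(rT) = (673.03 − 12.4237)·e^0.016800 = 660.6063 × 1.016942 = 671.7983
Market €678.88 > fair 671.7983: forward overpriced → cash-and-carry (borrow at r, buy the stock and collect the dividends, short the forward).
Profit at T = |F_mkt − F*| = |678.88 − 671.7983| = €7.08 per share

€7.08 per share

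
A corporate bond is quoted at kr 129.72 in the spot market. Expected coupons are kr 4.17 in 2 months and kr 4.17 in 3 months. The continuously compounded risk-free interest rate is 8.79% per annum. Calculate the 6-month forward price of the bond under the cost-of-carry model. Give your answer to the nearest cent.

kr 126.99

PV(coupons) I = 4.17·e^(−0.0879·2/12) + 4.17·e^(−0.0879·3/12)
I = 4.1094 + 4.0794 = 8.1888
F = (S − I)·e^(rT) = (129.72 − 8.1888) · e^(0.0879·6/12)
= 121.5312 · e^0.043950 = 121.5312 × 1.044930 = kr 126.99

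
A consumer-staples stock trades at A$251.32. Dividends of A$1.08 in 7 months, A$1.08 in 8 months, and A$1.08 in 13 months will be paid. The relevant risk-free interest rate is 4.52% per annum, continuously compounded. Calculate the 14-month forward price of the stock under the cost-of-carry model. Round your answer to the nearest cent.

A$261.63

PV(dividends) I = 1.08·e^(−0.0452·7/12) + 1.08·e^(−0.0452·8/12) + 1.08·e^(−0.0452·13/12)
I = 1.0519 + 1.0479 + 1.0284 = 3.1282
F = (S − I)·e^(rT) = (251.32 − 3.1282) · e^(0.0452·14/12)
= 248.1918 · e^0.052733 = 248.1918 × 1.054148 = A$261.63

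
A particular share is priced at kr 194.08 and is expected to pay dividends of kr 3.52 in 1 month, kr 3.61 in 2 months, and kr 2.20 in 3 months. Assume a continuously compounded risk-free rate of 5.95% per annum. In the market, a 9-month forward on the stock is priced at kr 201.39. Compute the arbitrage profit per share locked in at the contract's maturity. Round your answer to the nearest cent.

PV(dividends) I = 3.52·e^(−0.0595·1/12) + 3.61·e^(−0.0595·2/12) + 2.20·e^(−0.0595·3/12) = 9.2445
Fair forward F* = (S − I)·e^(rT) = (194.08 − 9.2445)·e^0.044625 = 184.8355 × 1.045636 = 193.2707
Market kr 201.39 > fair 193.2707: forward overpriced → cash-and-carry (borrow at r, buy the stock and collect the dividends, short the forward).
Profit at T = |F_mkt − F*| = |201.39 − 193.2707| = kr 8.12 per share

kr 8.12 per share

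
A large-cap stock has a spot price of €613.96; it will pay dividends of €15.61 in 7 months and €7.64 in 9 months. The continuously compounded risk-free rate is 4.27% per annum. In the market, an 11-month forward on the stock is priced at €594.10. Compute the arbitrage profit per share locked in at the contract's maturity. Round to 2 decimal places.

PV(dividends) I = 15.61·e^(−0.0427·7/12) + 7.64·e^(−0.0427·9/12) = 22.6252
Fair forward F* = (S − I)·e^(rT) = (613.96 − 22.6252)·e^0.039142 = 591.3348 × 1.039918 = 614.9397
Market €594.10 < fair 614.9397: forward underpriced → reverse cash-and-carry (short the stock, invest proceeds at r, pay the dividends, go long the forward).
Profit at T = |F_mkt − F*| = |594.10 − 614.9397| = €20.84 per share

€20.84 per share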